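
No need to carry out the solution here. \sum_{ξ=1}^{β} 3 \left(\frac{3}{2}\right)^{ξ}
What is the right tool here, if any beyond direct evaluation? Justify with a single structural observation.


Verdict: the geometric series formula — check a ratio of consecutive terms: it is \frac{3}{2}, independent of the index, so the geometric formula closes the sum.


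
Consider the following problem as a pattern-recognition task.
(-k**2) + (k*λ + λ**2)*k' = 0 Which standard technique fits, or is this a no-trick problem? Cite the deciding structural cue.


Best approach: the homogeneous substitution — solved for the derivative, the right side is unchanged under scaling λ and k together — it depends only on the ratio k/λ, so substitute a single ratio variable. A Bernoulli substitution after rearrangement (possibly exchanging dependent and independent variable) is a fair alternative; the homogeneous route works on the equation as it stands.


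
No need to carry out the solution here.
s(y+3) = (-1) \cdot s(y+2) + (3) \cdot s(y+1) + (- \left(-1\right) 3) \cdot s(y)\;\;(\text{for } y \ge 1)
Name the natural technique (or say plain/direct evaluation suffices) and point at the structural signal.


Verdict: the characteristic-root method — this is the constant-coefficient homogeneous case — the whole solution in y reduces to a polynomial's roots.


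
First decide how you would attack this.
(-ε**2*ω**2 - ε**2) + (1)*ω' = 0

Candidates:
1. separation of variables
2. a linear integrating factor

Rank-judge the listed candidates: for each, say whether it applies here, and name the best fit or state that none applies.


Technique: separation of variables — solved for the derivative, the right side splits multiplicatively into a function of each variable alone — divide and integrate each side.
- separation of variables: applicable, and directly so.
- a linear integrating factor: a nonlinear term in the unknown puts this outside the integrating-factor template.


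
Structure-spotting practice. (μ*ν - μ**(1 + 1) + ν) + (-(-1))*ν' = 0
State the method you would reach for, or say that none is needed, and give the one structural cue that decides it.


Diagnosis: a linear integrating factor — the unknown enters only to the first power against a nonzero forcing term — the integrating-factor template applies directly.


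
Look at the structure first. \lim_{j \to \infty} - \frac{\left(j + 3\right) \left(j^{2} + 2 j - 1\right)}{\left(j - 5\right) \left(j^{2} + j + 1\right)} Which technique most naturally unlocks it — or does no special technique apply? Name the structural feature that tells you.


Verdict: dominant-term comparison — growth-rate triage: the leading powers of j decide the limit, everything else is noise. As a single quotient, the ∞/∞ shape would yield to repeated differentiation as well — the growth comparison gets there in one look.


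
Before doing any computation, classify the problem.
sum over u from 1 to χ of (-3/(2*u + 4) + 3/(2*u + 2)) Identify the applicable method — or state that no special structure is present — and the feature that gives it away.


Technique: telescoping — the piece each term subtracts is 3/(2*u + 2) advanced by one index, and it reappears with a plus sign leading the following term — the sum collapses to its boundary terms.


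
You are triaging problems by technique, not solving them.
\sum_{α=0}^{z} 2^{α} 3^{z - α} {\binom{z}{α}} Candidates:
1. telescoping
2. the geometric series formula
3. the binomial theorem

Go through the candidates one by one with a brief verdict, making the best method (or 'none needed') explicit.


Technique: the binomial theorem — the binomial coefficients weight matched powers of 2 and 3, which is exactly the expansion of a binomial power.
- telescoping — in the displayed form, no term reappears at a neighboring index to cancel against.
- the geometric series formula — consecutive terms are not related by a fixed multiplier.
- the binomial theorem: applicable, and directly so.


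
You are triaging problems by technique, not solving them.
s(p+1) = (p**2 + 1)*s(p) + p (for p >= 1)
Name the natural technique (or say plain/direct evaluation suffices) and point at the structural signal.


Best approach: a summation factor — an index-dependent multiplier p**2 + 1 rules out characteristic roots; a summation factor converts it to a pure difference.


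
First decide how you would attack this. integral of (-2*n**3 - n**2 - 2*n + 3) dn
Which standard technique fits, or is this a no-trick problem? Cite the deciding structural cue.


Best approach: no special technique — the integrand is a sum of constant multiples of powers of n — integrate term by term.


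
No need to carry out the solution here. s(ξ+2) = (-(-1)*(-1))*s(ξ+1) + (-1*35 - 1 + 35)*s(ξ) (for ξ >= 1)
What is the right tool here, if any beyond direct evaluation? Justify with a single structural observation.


Method: the characteristic-root method — shift-invariance with fixed coefficients calls for exponential trials; the characteristic polynomial finds every r^ξ.


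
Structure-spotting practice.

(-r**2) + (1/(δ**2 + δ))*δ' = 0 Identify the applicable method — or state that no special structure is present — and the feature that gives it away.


Diagnosis: separation of variables — solved for the derivative, the right side splits multiplicatively into a function of each variable alone — divide and integrate each side. A Bernoulli substitution applies to this equation as given; separation takes the same equation in its displayed form.


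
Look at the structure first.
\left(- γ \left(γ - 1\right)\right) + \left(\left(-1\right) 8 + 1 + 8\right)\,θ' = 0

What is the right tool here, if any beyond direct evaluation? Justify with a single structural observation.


Method: no special technique — with θ absent the equation is not coupled at all: direct integration in γ.


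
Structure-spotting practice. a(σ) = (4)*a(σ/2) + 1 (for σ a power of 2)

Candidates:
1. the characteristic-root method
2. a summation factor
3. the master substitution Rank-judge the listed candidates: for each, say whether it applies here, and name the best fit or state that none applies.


Technique: the master substitution — the call at σ/2 makes this multiplicative recursion; the master-style substitution converts it to additive.
- the characteristic-root method — the recursion divides its index rather than shifting it — outside the constant-shift family the root method covers.
- a summation factor — a divided-index call is outside the fixed-shift first-order family a summation factor normalizes.
- the master substitution: a fit — the right tool for this form.


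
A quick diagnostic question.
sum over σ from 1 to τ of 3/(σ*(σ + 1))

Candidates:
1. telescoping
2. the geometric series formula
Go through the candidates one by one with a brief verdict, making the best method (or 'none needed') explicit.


Technique: telescoping — the summand 3/(σ*(σ + 1)) decomposes into fractions whose poles differ by an integer shift — the series collapses.
- telescoping — applies; the problem has the shape this method handles.
- the geometric series formula — consecutive terms are not related by a fixed multiplier.


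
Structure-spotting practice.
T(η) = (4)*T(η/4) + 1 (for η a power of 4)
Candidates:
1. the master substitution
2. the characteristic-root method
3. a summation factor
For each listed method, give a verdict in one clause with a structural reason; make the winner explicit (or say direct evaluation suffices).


Best approach: the master substitution — the argument η/4 divides the index by 4; the standard η = 4^m substitution converts it to a constant-shift recurrence.
- the master substitution: yes, a natural case for it.
- the characteristic-root method — a divided-index call is not the fixed-shift linear shape that characteristic roots solve.
- a summation factor — the recursion divides its index rather than shifting it — there is no previous-term chain for a summation factor to telescope.


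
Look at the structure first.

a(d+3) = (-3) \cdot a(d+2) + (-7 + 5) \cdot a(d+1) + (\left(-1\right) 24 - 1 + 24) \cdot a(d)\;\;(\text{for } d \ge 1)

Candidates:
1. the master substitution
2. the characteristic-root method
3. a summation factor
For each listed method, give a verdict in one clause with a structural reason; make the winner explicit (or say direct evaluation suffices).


Method: the characteristic-root method — constant coefficients and linearity mean the ansatz r^d reduces it to solving the characteristic polynomial.
- the master substitution — the recursion steps by a constant offset, so exponential reindexing is pointless.
- the characteristic-root method — yes, a natural case for it.
- a summation factor: the recurrence reaches back more than one step, outside the first-order family a summation factor normalizes.


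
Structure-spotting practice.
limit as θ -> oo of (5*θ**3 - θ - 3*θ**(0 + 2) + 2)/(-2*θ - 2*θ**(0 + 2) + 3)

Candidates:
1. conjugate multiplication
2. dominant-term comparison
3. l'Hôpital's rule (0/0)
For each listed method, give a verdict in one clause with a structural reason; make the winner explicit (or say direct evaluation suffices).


Best approach: dominant-term comparison — divide by the highest power of θ present: lower-order terms vanish and the dominant ratio remains.
- conjugate multiplication: there are no radicals in tension whose conjugate would simplify matters.
- dominant-term comparison: yes — fits the structure here.
- l'Hôpital's rule (0/0): as a single quotient the expression runs to ∞/∞ at the limit point — an at-infinity form of the rule would apply, though the leading-growth comparison is the direct reading.


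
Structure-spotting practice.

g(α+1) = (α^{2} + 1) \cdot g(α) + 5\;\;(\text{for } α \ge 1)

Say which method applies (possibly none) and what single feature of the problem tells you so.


Method: a summation factor — one-term recursion with variable weight α^{2} + 1 is solved by product normalization, not by root-finding.


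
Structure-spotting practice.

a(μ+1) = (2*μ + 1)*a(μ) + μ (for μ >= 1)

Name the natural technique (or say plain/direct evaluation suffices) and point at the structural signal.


Technique: a summation factor — it is first-order linear but the coefficient 2*μ + 1 depends on the index, so multiply through by a summation factor to telescope it.


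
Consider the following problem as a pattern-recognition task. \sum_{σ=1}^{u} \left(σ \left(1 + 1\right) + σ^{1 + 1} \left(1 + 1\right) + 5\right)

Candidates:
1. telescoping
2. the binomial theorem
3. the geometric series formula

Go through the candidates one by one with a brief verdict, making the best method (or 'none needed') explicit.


Diagnosis: no special technique — no cancellation, no constant ratio, no binomial weights — just polynomial terms summed directly.
- telescoping — the summand is not presented as a shifted difference — a telescoping rewrite may exist, but the displayed structure does not offer one.
- the binomial theorem: the summand does not match any term pattern of an expanded binomial power.
- the geometric series formula — the term-to-term ratio changes with the index, so the geometric formula cannot close it.


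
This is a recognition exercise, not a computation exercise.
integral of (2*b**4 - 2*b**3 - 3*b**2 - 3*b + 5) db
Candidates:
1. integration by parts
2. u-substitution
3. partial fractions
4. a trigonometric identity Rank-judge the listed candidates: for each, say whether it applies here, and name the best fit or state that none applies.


Method: no special technique — scan for structure and find none: constant multiples of powers of b, integrate directly.
- integration by parts — splitting off a factor buys nothing — the integrand integrates directly without parts.
- u-substitution: no substitution does more than relabel what direct integration already handles.
- partial fractions — the expression is not a ratio of polynomials that decomposes further.
- a trigonometric identity — with no trigonometric functions present, identity rewriting has no target.


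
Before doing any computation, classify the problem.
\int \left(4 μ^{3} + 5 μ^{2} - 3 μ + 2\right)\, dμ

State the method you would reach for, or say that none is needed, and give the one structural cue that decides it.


Best approach: no special technique — a term-by-term power-rule job in μ; no substitution or rearrangement earns its keep here.


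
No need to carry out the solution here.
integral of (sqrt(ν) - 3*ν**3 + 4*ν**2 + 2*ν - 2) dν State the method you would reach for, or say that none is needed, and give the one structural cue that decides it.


Verdict: no special technique — nothing composite, nothing rational, nothing trigonometric — each constant-multiple power of ν integrates by the power rule alone.


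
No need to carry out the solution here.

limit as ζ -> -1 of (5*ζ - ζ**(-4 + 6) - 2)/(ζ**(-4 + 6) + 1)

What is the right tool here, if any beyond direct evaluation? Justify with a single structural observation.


Best approach: no special technique — the expression is continuous at the evaluation point — substitute directly; no indeterminate form appears.


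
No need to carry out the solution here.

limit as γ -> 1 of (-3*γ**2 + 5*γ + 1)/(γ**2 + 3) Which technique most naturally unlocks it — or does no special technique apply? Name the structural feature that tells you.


Method: no special technique — the expression is continuous at 1 — substitute and evaluate; no indeterminate form appears.


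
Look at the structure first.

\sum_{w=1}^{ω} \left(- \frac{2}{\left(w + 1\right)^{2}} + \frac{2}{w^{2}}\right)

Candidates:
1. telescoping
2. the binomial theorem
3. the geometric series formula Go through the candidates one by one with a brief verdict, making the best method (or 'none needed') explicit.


Best approach: telescoping — the summand is \frac{2}{w^{2}} minus the same expression shifted by one, so consecutive terms cancel in pairs.
- telescoping: yes, a natural case for it.
- the binomial theorem: no binomial coefficients pair up with complementary powers here.
- the geometric series formula: the term-to-term ratio changes with the index, so the geometric formula cannot close it.


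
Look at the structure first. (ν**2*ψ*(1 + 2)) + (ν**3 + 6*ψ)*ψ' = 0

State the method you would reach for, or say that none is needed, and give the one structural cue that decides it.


Diagnosis: the exact-equation method — because the two cross partials coincide, the form is conservative as written — recover its potential in (ν, ψ).


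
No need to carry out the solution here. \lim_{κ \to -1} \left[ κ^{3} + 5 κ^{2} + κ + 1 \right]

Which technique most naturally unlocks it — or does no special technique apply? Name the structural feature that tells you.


Diagnosis: no special technique — no zero denominators, no indeterminate clash at -1 — substitute and read off the value.


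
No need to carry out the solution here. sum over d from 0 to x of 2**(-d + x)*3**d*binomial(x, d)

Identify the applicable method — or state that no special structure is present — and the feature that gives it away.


Diagnosis: the binomial theorem — the summand is term d of a binomial expansion in 3 and 2; the whole sum is a single power.


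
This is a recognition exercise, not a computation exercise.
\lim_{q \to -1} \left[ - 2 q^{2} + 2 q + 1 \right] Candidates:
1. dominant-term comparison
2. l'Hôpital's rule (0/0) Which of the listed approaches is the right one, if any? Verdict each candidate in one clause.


Best approach: no special technique — nothing blocks direct substitution at -1: plug in and finish.
- dominant-term comparison — this limit is not decided by comparing leading-term growth at infinity.
- l'Hôpital's rule (0/0): evaluation at the point is determinate, so the rule has nothing to repair.


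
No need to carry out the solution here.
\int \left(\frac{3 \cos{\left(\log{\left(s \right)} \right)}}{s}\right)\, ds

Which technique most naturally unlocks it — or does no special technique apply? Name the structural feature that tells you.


Diagnosis: u-substitution — collected, the integrand has one factor that is, up to a constant, the derivative of an inner expression the rest depends on — substitute for that inner expression.


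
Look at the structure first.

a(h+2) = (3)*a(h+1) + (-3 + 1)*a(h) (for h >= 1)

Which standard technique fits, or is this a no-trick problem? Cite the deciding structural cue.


Method: the characteristic-root method — this is the constant-coefficient homogeneous case — the whole solution in h reduces to a polynomial's roots.


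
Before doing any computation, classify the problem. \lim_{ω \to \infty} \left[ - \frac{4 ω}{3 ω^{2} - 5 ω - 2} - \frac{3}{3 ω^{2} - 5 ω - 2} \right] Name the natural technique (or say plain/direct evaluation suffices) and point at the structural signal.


Technique: dominant-term comparison — divide by the highest power of ω present: lower-order terms vanish and the dominant ratio remains. l'Hôpital's at-infinity variant applies to the expression viewed as a single quotient; the leading-term comparison is the direct route.


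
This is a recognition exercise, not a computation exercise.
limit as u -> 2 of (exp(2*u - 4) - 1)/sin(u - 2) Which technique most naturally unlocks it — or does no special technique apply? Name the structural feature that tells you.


Best approach: l'Hôpital's rule (0/0) — numerator and denominator both vanish at 2 — a genuine 0/0 form, which is exactly when l'Hôpital applies. The standard small-argument limits would also carry it; the rule is the systematic route.


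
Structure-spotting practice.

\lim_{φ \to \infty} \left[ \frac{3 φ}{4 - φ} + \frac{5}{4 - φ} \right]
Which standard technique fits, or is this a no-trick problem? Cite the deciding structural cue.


Method: dominant-term comparison — growth-rate triage: the leading powers of φ decide the limit, everything else is noise. Viewed as a single quotient this is an ∞/∞ form — an at-infinity application of l'Hôpital's rule would also resolve it; comparing leading growth reads the answer without differentiating.


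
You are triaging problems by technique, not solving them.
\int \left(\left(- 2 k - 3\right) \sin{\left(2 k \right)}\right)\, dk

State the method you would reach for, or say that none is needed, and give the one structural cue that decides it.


Diagnosis: integration by parts — a polynomial factor - 2 k - 3 multiplies \sin{\left(2 k \right)}; differentiating - 2 k - 3 lowers its degree while \sin{\left(2 k \right)} integrates cleanly, so parts wins.


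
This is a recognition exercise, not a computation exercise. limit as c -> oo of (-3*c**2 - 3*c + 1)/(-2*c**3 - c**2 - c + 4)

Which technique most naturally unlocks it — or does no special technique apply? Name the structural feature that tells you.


Best approach: dominant-term comparison — divide by the highest power of c present: lower-order terms vanish and the dominant ratio remains. As a single quotient, the ∞/∞ shape would yield to repeated differentiation as well — the growth comparison gets there in one look.


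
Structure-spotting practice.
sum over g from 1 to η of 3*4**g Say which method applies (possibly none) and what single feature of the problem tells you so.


Best approach: the geometric series formula — check a ratio of consecutive terms: it is 4, independent of the index, so the geometric formula closes the sum.


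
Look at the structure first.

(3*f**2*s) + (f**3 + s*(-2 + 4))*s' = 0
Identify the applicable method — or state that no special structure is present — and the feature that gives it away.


Diagnosis: the exact-equation method — equality of cross partials is the green light — assemble the potential function term by term.


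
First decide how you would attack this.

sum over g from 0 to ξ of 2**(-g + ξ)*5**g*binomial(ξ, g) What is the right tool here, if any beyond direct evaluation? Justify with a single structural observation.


Best approach: the binomial theorem — the summand is term g of a binomial expansion in 5 and 2; the whole sum is a single power.


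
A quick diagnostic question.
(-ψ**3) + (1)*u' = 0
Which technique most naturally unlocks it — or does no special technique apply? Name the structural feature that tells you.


Technique: no special technique — the slope is a pure function of ψ; integrate both sides and be done.


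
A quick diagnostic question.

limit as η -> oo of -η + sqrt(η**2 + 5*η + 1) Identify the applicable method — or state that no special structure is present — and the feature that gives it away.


Verdict: conjugate multiplication — infinity minus infinity with a radical in play — multiply by the conjugate so the divergences of sqrt(η**2 + 5*η + 1) and η annihilate.


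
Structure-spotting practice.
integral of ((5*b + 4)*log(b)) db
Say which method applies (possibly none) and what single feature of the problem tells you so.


Best approach: integration by parts — take log(b) as the piece to differentiate: what remains is a power-rule integral in disguise.


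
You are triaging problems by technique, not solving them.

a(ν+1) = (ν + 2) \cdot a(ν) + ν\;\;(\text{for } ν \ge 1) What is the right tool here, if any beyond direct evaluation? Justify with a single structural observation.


Technique: a summation factor — with the index-dependent coefficient ν + 2, dividing by the cumulative product turns the left side into a pure difference.


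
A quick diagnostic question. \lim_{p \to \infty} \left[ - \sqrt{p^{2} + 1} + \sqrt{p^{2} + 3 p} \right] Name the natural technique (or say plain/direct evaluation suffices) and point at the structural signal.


Verdict: conjugate multiplication — infinity minus infinity with a radical in play — multiply by the conjugate so the divergences of \sqrt{p^{2} + 3 p} and \sqrt{p^{2} + 1} annihilate.


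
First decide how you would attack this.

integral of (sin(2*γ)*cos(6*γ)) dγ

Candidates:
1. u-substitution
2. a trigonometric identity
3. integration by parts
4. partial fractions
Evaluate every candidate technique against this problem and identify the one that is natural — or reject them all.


Diagnosis: a trigonometric identity — sin(2*γ)*cos(6*γ) is a beat pattern — rewrite the product as a sum of single-frequency waves before integrating.
- u-substitution: no subexpression of the integrand pairs with its own derivative as a factor — individual terms may offer their own substitutions, but any change of variable covering the whole integral would have to be constructed from outside the expression.
- a trigonometric identity — yes — fits the structure here.
- integration by parts — not the natural route: no polynomial-kernel product appears — a recursive parts reduction of the trigonometric product exists, but the identity rewrite is direct.
- partial fractions — the expression is not a ratio of polynomials that decomposes further.


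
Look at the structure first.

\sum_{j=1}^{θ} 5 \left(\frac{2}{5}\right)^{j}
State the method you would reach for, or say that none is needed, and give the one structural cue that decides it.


Verdict: the geometric series formula — the ratio of consecutive terms is the constant \frac{2}{5}, independent of the index — a geometric sum.


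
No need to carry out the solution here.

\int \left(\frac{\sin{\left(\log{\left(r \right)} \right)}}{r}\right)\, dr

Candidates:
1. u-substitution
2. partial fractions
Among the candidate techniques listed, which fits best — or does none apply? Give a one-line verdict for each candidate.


Technique: u-substitution — viewed as a product, the integrand is a composition evaluated at \log{\left(r \right)} times (a constant multiple of) that inner expression's derivative, so u = \log{\left(r \right)} makes it elementary.
- u-substitution — a fit — the right tool for this form.
- partial fractions: the expression is not a ratio of polynomials that decomposes further.


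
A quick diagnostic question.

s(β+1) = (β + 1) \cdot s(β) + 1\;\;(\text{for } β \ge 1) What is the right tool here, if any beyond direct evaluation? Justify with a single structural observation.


Diagnosis: a summation factor — one step of memory with a weight β + 1 that changes as the index grows — the summation-factor construction is built for this.


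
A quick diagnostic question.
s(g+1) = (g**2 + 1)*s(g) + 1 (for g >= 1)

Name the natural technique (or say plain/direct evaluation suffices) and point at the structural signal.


Best approach: a summation factor — the coefficient g**2 + 1 drifts with the index, so no fixed root exists; normalizing by the cumulative product telescopes it.


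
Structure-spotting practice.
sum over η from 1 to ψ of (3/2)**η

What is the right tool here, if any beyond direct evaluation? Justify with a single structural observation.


Method: the geometric series formula — check a ratio of consecutive terms: it is 3/2, independent of the index, so the geometric formula closes the sum.


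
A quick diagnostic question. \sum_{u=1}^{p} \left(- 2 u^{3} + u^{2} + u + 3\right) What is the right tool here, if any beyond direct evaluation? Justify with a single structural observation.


Technique: no special technique — with only polynomial terms in u present, the classical sum-of-powers identities are all you need.


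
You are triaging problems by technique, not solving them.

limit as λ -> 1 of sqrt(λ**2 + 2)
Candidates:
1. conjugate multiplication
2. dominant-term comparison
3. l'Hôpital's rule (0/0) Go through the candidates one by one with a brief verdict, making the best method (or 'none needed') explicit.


Technique: no special technique — no zero denominators, no indeterminate clash at 1 — substitute and read off the value.
- conjugate multiplication — there are no radicals in tension whose conjugate would simplify matters.
- dominant-term comparison: this limit is not decided by comparing polynomial growth at infinity.
- l'Hôpital's rule (0/0): evaluation at the point is determinate, so the rule has nothing to repair.


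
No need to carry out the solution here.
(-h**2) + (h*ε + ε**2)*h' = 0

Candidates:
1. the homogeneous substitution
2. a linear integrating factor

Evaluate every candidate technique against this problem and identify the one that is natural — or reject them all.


Technique: the homogeneous substitution — the slope's numerator and denominator share total degree; set v = h/ε and the equation drops to separable form. With the right rearrangement (exchanging the roles of the variables where needed), this also fits a Bernoulli template; the homogeneous substitution reads the structure directly.
- the homogeneous substitution — applicable, and directly so.
- a linear integrating factor — a nonlinear term in the unknown puts this outside the integrating-factor template.


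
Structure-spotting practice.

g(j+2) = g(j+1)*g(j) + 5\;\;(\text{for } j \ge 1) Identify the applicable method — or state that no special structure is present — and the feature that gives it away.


Method: no special technique — the unknown enters the rule nonlinearly, not as a weighted sum — no linear method is even well-posed.


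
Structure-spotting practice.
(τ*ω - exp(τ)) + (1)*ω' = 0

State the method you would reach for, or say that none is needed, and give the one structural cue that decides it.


Verdict: a linear integrating factor — arrange it as ω' + τ·ω = (the forcing term) and the integrating factor does the rest.


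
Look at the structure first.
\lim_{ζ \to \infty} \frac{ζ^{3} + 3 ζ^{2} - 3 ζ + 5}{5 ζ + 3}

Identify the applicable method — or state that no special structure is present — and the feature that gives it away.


Best approach: dominant-term comparison — divide by the highest power of ζ present: lower-order terms vanish and the dominant ratio remains. l'Hôpital's at-infinity variant applies to the expression viewed as a single quotient; the leading-term comparison is the direct route.


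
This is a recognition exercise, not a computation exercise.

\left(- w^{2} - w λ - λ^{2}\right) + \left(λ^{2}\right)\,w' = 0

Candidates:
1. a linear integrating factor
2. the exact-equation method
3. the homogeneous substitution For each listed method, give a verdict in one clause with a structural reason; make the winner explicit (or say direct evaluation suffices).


Best approach: the homogeneous substitution — solved for the derivative, the right side is unchanged under scaling λ and w together — it depends only on the ratio w/λ, so substitute a single ratio variable.
- a linear integrating factor: a nonlinear term in the unknown puts this outside the integrating-factor template.
- the exact-equation method: exactness fails on the nose — the mixed partials do not match.
- the homogeneous substitution — a fit — the right tool for this form.


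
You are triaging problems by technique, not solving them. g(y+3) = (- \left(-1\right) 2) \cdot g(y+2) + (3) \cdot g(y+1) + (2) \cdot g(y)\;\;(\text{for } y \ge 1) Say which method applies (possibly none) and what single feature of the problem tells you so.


Best approach: the characteristic-root method — fixed numeric weights on consecutive terms and no forcing term added: the root method in its home territory.


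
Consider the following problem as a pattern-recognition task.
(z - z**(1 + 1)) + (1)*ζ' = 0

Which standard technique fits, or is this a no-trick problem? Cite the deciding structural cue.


Diagnosis: no special technique — with ζ absent the equation is not coupled at all: direct integration in z.


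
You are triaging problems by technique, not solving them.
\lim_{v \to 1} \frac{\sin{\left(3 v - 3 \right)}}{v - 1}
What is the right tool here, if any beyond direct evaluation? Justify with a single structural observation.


Diagnosis: l'Hôpital's rule (0/0) — substituting 1 gives 0 over 0; differentiate top and bottom once and re-evaluate. Known elementary limits would finish this too — the rule just bypasses the case analysis.


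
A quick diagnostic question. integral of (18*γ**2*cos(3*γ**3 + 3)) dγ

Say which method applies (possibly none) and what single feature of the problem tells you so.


Verdict: u-substitution — gathered as a product, the integrand carries the factor 18*γ**2 — up to a constant, the derivative of the inner expression 3*γ**3 + 3 — so u = 3*γ**3 + 3 collapses the integral.


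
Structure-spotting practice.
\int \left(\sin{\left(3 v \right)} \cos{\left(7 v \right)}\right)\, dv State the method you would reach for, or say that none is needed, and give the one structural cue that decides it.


Best approach: a trigonometric identity — mixed-frequency products such as \sin{\left(3 v \right)} \cos{\left(7 v \right)} are designed for the product-to-sum formula.


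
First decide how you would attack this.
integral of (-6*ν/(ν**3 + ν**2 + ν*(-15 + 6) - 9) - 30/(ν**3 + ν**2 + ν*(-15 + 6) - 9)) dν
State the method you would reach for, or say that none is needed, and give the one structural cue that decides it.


Diagnosis: partial fractions — (ν**3 + ν**2 + ν*(-15 + 6) - 9) splits into linear pieces, so the quotient is a sum of simple fractions — decompose before integrating.


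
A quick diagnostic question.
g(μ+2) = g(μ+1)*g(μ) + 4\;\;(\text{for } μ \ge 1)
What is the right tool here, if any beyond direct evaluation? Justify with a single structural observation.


Diagnosis: no special technique — the unknown sequence enters the update nonlinearly, so no linear method fits the recurrence as written — direct iteration remains.


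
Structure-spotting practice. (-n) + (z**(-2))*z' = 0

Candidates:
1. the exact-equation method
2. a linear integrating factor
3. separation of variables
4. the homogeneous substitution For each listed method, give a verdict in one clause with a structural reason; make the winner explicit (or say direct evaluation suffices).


Diagnosis: separation of variables — separating collects all z-dependence with the derivative and leaves all n-dependence opposite: variables separate.
- the exact-equation method — the cross-partial test holds only vacuously — each coefficient lives in its own variable, so the exactness machinery reads no structure the split form does not already show.
- a linear integrating factor: a nonlinear term in the unknown puts this outside the integrating-factor template.
- separation of variables: applies; the problem has the shape this method handles.
- the homogeneous substitution: the slope is not a function of the ratio of the variables alone.


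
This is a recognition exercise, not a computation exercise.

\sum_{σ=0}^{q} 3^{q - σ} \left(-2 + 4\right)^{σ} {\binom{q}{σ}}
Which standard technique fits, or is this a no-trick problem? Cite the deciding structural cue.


Method: the binomial theorem — {\binom{q}{σ}} weighting matched powers of (-2 + 4) and 3 is the expanded form of ((-2 + 4) + 3)^q — fold it back up.


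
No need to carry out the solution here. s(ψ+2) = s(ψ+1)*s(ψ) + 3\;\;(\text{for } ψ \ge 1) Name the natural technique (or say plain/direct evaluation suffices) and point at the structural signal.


Verdict: no special technique — the recurrence is nonlinear in the sequence terms; no linear-recurrence method fits it as written — one iterates or studies it directly.


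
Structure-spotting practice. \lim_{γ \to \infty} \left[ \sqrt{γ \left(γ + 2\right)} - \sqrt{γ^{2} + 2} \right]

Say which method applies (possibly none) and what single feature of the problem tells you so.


Method: conjugate multiplication — \sqrt{γ \left(γ + 2\right)} and \sqrt{γ^{2} + 2} both blow up, but their difference is tame once the conjugate rationalizes it.


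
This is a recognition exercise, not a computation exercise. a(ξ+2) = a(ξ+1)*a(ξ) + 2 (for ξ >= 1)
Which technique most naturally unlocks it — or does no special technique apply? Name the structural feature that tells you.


Verdict: no special technique — the unknown enters the rule nonlinearly, not as a weighted sum — no linear method is even well-posed.


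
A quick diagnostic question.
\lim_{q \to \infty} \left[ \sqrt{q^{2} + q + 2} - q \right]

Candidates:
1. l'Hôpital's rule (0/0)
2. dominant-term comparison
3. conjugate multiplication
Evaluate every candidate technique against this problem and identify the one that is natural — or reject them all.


Diagnosis: conjugate multiplication — neither \sqrt{q^{2} + q + 2} nor q converges alone, so rewrite their difference as a conjugate-rationalized quotient first.
- l'Hôpital's rule (0/0) — no quotient structure at all: the clash is ∞ minus ∞, which rationalizing converts into a tractable ratio.
- dominant-term comparison: no dominant-degree comparison decides it.
- conjugate multiplication: yes, a natural case for it.


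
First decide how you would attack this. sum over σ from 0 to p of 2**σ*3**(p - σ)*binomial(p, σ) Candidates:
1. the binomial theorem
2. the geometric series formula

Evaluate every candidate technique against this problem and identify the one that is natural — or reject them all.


Verdict: the binomial theorem — binomial coefficients against complementary powers of 2 and 3: recognize the binomial expansion and resum.
- the binomial theorem: applies; the problem has the shape this method handles.
- the geometric series formula — no single multiplier carries one term to the next throughout the sum.


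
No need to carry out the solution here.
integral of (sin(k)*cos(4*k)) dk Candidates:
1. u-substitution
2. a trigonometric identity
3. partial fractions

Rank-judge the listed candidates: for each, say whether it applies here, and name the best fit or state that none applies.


Best approach: a trigonometric identity — two sinusoids at different rates multiply in sin(k)*cos(4*k); the product-to-sum identity uncouples them.
- u-substitution: no subexpression of the integrand pairs with its own derivative as a factor — individual terms may offer their own substitutions, but any change of variable covering the whole integral would have to be constructed from outside the expression.
- a trigonometric identity — a fit — the right tool for this form.
- partial fractions: the expression is not a ratio of polynomials that decomposes further.


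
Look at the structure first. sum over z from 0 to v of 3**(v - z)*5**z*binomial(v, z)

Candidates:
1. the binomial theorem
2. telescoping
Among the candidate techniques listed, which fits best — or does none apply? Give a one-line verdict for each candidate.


Method: the binomial theorem — terms weighting binomial(v, z) against matched powers of 5 and 3 reassemble into (5 + 3)^v by the binomial theorem.
- the binomial theorem: applicable, and directly so.
- telescoping — writing out consecutive terms as given produces no pairwise cancellation.


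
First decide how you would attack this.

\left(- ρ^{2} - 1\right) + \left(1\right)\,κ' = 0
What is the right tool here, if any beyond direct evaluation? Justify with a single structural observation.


Best approach: no special technique — the slope is a function of ρ alone, so integrate both sides directly.


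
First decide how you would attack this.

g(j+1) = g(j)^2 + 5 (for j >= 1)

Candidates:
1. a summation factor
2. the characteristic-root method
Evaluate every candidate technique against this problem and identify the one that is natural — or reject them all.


Diagnosis: no special technique — this one you iterate or analyze qualitatively: the nonlinearity defeats linear solution methods.
- a summation factor — the recursion is nonlinear — outside the first-order linear family a summation factor addresses.
- the characteristic-root method: nonlinearity rules out exponential-mode superposition from the start.


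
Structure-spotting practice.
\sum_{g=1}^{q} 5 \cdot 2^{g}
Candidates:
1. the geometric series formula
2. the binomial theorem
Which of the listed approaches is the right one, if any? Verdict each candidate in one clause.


Verdict: the geometric series formula — term-over-term division gives 2 every time — index-free ratio, geometric sum formula applies.
- the geometric series formula: applicable, and directly so.
- the binomial theorem: no binomial coefficients pair up with complementary powers here.


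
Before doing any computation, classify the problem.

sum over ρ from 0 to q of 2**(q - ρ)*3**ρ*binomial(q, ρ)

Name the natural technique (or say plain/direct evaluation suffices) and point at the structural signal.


Method: the binomial theorem — terms weighting binomial(q, ρ) against matched powers of 3 and 2 reassemble into (3 + 2)^q by the binomial theorem.


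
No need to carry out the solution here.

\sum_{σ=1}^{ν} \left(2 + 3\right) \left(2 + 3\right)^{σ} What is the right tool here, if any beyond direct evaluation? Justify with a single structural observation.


Best approach: the geometric series formula — consecutive terms stand in a fixed index-free ratio — the geometric sum formula closes it.


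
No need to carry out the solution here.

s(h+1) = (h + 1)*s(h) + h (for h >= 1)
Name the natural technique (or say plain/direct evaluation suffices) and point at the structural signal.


Technique: a summation factor — with the index-dependent coefficient h + 1, dividing by the cumulative product turns the left side into a pure difference.
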